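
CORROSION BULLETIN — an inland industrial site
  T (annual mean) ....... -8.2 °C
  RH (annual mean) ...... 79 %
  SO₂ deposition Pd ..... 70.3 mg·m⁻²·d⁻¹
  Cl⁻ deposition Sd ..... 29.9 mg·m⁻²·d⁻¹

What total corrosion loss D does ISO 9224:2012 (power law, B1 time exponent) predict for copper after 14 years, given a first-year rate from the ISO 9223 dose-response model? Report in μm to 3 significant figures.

copper: temperature factor f = +0.126·(-18.2) = -2.2932
  sulphur-dioxide contribution → 0.1709 μm/a
  chloride contribution → 0.295 μm/a
  total first-year rate 0.4659 μm/a
ISO 9224: D(t) = r_corr · t^b with b = 0.667 (copper, B1)
  D(14) = 0.4659 × 14^0.667 = 0.4659 × 5.814 = 2.709 μm

D(14) = 2.71 μm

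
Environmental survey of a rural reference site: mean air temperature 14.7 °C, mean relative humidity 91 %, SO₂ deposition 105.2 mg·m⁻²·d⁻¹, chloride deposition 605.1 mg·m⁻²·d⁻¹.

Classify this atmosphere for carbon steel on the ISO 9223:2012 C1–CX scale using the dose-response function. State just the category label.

CX

carbon steel: f(T) = -0.054·(T−10) [T>10 °C] = -0.2538
  Pd branch = 1.77·Pd^0.52·e^(0.02·RH+f) = 95.41 μm/a
  Cl⁻ term: 0.102·605.1^0.62·exp(0.033·91+0.04·14.7) = 196.3
  r_corr = 95.41 + 196.3 = 291.7 μm/a
ISO 9223 Table 2 (carbon steel): 200 < 292 ≤ 700 μm/a ⇒ CX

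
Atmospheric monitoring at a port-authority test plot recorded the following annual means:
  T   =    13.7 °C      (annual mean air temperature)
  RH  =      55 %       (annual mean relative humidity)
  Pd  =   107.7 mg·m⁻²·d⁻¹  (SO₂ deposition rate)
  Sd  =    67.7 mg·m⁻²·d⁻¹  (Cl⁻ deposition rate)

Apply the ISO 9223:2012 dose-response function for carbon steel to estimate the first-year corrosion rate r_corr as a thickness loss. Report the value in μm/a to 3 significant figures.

r_corr = 64.4 μm/a

carbon steel: f(T) = -0.054·(T−10) [T>10 °C] = -0.1998
  sulphur-dioxide contribution → 49.62 μm/a
  chloride contribution → 14.78 μm/a
  ⇒ r_corr(carbon steel) = 64.41 μm/a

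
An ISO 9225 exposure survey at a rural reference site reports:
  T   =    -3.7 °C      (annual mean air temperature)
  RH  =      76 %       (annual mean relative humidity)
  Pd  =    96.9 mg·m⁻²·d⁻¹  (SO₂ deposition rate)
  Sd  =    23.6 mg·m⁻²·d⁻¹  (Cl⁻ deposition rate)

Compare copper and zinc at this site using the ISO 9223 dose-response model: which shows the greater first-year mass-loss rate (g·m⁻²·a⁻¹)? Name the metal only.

zinc

copper: f(T) = +0.126·(T−10) [T≤10 °C] = -1.7262
  sulphur-dioxide contribution → 0.2744 μm/a
  chloride contribution → 0.3097 μm/a
  total first-year rate 0.5841 μm/a
  mass loss = 0.5841 μm/a × 8.96 g/cm³ = 5.233 g·m⁻²·a⁻¹
zinc: T≤10 °C ⇒ hinge +0.038·(-3.7−10) = -0.5206
  sulphur-dioxide contribution → 1.891 μm/a
  chloride contribution → 0.1423 μm/a
  total first-year rate 2.034 μm/a
  mass loss = 2.034 μm/a × 7.14 g/cm³ = 14.52 g·m⁻²·a⁻¹
Ordering by g·m⁻²·a⁻¹: zinc (14.5) > copper (5.23)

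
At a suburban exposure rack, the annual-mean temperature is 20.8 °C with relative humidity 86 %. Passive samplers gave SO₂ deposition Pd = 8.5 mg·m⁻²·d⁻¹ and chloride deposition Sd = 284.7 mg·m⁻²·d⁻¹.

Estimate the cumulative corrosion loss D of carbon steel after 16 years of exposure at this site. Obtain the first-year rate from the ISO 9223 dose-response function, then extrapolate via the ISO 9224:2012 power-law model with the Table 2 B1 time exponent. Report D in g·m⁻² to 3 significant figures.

D(16) = 5.02e+03 g·m⁻²

carbon steel: T>10 °C ⇒ hinge -0.054·(20.8−10) = -0.5832
  sulphur-dioxide contribution → 16.79 μm/a
  chloride contribution → 133.1 μm/a
  ⇒ r_corr(carbon steel) = 149.9 μm/a
Long-term exponent b (ISO 9224 Table 2, B1) = 0.523
  D(16) = 149.9 × 16^0.523 = 149.9 × 4.263 = 639 μm
  Mass loss = 639 μm × 7.85 g/cm³ = 5016 g·m⁻²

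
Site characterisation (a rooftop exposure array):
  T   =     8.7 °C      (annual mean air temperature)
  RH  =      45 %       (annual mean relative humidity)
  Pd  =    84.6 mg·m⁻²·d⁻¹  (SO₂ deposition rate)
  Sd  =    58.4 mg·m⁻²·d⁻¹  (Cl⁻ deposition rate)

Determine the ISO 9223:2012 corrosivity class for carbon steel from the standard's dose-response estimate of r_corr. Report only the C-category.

C3

carbon steel: T≤10 °C ⇒ hinge +0.150·(8.7−10) = -0.1950
  Pd branch = 1.77·Pd^0.52·e^(0.02·RH+f) = 36.01 μm/a
  Cl⁻ term: 0.102·58.4^0.62·exp(0.033·45+0.04·8.7) = 7.94
  sum: 36.01 + 7.94 → r_corr = 43.95 μm/a
ISO 9223 Table 2 (carbon steel): 25 < 43.9 ≤ 50 μm/a ⇒ C3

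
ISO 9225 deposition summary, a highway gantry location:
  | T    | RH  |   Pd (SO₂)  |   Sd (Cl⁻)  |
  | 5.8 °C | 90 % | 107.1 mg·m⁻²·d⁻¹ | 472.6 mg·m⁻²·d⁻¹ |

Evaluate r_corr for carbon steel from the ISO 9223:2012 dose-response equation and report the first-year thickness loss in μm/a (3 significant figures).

r_corr = 179 μm/a

carbon steel: temperature factor f = +0.150·(-4.2) = -0.6300
  SO₂ term: 1.77·107.1^0.52·exp(0.02·90-0.6300) = 64.8
  Sd branch = 0.102·Sd^0.62·e^(0.033·RH+0.04·T) = 114.1 μm/a
  sum: 64.8 + 114.1 → r_corr = 178.9 μm/a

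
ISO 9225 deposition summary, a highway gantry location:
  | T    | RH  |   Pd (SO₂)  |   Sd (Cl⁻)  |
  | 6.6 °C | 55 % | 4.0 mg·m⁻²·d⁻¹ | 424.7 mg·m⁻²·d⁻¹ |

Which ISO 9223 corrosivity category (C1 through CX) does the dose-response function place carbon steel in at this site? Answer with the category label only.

carbon steel: temperature factor f = +0.150·(-3.4) = -0.5100
  SO₂ term: 1.77·4.0^0.52·exp(0.02·55-0.5100) = 6.566
  Sd branch = 0.102·Sd^0.62·e^(0.033·RH+0.04·T) = 34.75 μm/a
  sum: 6.566 + 34.75 → r_corr = 41.31 μm/a
ISO 9223 Table 2 (carbon steel): 25 < 41.3 ≤ 50 μm/a ⇒ C3

C3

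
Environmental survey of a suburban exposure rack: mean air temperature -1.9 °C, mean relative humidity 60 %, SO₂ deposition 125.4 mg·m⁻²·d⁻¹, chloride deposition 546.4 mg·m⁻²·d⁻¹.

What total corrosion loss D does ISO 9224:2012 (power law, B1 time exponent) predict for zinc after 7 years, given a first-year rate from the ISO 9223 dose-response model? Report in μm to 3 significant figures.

D(7) = 9.54 μm

zinc: f(T) = +0.038·(T−10) [T≤10 °C] = -0.4522
  Pd branch = 0.0129·Pd^0.44·e^(0.046·RH+f) = 1.087 μm/a
  Sd branch = 0.0175·Sd^0.57·e^(0.008·RH+0.085·T) = 0.8745 μm/a
  r_corr = 1.087 + 0.8745 = 1.961 μm/a
ISO 9224: D(t) = r_corr · t^b with b = 0.813 (zinc, B1)
  D(7) = 1.961 × 7^0.813 = 1.961 × 4.865 = 9.541 μm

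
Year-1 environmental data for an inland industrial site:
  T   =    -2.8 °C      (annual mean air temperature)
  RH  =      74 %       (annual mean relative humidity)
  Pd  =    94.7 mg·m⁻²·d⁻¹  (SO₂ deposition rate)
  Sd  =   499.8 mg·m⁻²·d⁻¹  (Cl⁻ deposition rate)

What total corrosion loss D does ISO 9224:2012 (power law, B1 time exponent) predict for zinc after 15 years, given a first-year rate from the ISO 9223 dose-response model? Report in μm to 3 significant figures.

zinc: T≤10 °C ⇒ hinge +0.038·(-2.8−10) = -0.4864
  Pd branch = 0.0129·Pd^0.44·e^(0.046·RH+f) = 1.767 μm/a
  Cl⁻ term: 0.0175·499.8^0.57·exp(0.008·74+0.085·-2.8) = 0.8612
  sum: 1.767 + 0.8612 → r_corr = 2.628 μm/a
Long-term exponent b (ISO 9224 Table 2, B1) = 0.813
  D(15) = 2.628 × 15^0.813 = 2.628 × 9.04 = 23.76 μm

D(15) = 23.8 μm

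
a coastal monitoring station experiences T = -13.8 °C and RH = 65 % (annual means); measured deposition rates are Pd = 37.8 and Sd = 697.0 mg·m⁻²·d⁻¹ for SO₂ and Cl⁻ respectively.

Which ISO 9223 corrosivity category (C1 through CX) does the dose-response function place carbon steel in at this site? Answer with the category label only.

C3

carbon steel: temperature factor f = +0.150·(-23.8) = -3.5700
  SO₂ term: 1.77·37.8^0.52·exp(0.02·65-3.5700) = 1.209
  Sd branch = 0.102·Sd^0.62·e^(0.033·RH+0.04·T) = 29.06 μm/a
  sum: 1.209 + 29.06 → r_corr = 30.26 μm/a
ISO 9223 Table 2 (carbon steel): 25 < 30.3 ≤ 50 μm/a ⇒ C3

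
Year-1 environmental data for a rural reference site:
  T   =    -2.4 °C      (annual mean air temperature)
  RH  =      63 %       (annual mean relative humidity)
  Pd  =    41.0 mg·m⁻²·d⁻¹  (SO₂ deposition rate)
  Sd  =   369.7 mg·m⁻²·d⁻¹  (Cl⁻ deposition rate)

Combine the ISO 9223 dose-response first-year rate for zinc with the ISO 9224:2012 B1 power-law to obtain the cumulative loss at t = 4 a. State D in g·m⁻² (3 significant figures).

D(4) = 31.6 g·m⁻²

zinc: f(T) = +0.038·(T−10) [T≤10 °C] = -0.4712
  sulphur-dioxide contribution → 0.7484 μm/a
  chloride contribution → 0.6871 μm/a
  ⇒ r_corr(zinc) = 1.436 μm/a
Long-term exponent b (ISO 9224 Table 2, B1) = 0.813
  D(4) = 1.436 × 4^0.813 = 1.436 × 3.087 = 4.431 μm
  Mass loss = 4.431 μm × 7.14 g/cm³ = 31.64 g·m⁻²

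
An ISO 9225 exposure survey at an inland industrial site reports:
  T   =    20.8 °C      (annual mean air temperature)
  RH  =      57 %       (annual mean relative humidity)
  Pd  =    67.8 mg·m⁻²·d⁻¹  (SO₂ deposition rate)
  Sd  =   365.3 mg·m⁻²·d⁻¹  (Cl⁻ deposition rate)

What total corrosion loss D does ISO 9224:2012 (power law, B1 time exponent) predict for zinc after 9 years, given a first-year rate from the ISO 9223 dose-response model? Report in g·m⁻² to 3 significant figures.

D(9) = 222 g·m⁻²

zinc: temperature factor f = -0.071·(10.8) = -0.7668
  SO₂ term: 0.0129·67.8^0.44·exp(0.046·57-0.7668) = 0.5273
  Sd branch = 0.0175·Sd^0.57·e^(0.008·RH+0.085·T) = 4.673 μm/a
  r_corr = 0.5273 + 4.673 = 5.201 μm/a
Power-law: D(9) = r_corr · 9^0.813
  D(9) = 5.201 × 9^0.813 = 5.201 × 5.968 = 31.03 μm
  Mass loss = 31.03 μm × 7.14 g/cm³ = 221.6 g·m⁻²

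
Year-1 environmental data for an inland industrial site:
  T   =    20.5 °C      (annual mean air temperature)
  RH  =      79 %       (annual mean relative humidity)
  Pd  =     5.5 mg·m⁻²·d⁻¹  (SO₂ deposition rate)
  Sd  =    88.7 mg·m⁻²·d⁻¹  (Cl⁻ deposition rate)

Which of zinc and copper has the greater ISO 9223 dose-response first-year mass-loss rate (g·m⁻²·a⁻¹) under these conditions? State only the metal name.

zinc: f(T) = -0.071·(T−10) [T>10 °C] = -0.7455
  SO₂ term: 0.0129·5.5^0.44·exp(0.046·79-0.7455) = 0.4907
  Sd branch = 0.0175·Sd^0.57·e^(0.008·RH+0.085·T) = 2.424 μm/a
  sum: 0.4907 + 2.424 → r_corr = 2.915 μm/a
  mass loss = 2.915 μm/a × 7.14 g/cm³ = 20.81 g·m⁻²·a⁻¹
copper: temperature factor f = -0.080·(10.5) = -0.8400
  Pd branch = 0.0053·Pd^0.26·e^(0.059·RH+f) = 0.3769 μm/a
  Sd branch = 0.01025·Sd^0.27·e^(0.036·RH+0.049·T) = 1.615 μm/a
  r_corr = 0.3769 + 1.615 = 1.991 μm/a
  mass loss = 1.991 μm/a × 8.96 g/cm³ = 17.84 g·m⁻²·a⁻¹
Ordering by g·m⁻²·a⁻¹: zinc (20.8) > copper (17.8)

zinc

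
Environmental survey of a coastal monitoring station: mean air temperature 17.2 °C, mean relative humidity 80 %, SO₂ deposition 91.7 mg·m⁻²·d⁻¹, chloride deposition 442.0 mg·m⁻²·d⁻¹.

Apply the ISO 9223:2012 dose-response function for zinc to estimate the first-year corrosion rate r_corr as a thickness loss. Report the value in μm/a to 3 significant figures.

r_corr = 6.85 μm/a

zinc: T>10 °C ⇒ hinge -0.071·(17.2−10) = -0.5112
  sulphur-dioxide contribution → 2.24 μm/a
  chloride contribution → 4.611 μm/a
  total first-year rate 6.851 μm/a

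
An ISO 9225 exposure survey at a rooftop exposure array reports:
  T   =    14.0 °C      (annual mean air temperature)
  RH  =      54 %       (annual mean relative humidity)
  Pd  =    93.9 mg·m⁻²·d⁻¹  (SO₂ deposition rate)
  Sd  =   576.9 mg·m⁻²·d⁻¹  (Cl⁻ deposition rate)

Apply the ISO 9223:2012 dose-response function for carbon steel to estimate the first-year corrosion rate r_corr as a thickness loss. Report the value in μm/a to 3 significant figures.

carbon steel: T>10 °C ⇒ hinge -0.054·(14.0−10) = -0.2160
  Pd branch = 1.77·Pd^0.52·e^(0.02·RH+f) = 44.56 μm/a
  Cl⁻ term: 0.102·576.9^0.62·exp(0.033·54+0.04·14.0) = 54.65
  sum: 44.56 + 54.65 → r_corr = 99.22 μm/a

r_corr = 99.2 μm/a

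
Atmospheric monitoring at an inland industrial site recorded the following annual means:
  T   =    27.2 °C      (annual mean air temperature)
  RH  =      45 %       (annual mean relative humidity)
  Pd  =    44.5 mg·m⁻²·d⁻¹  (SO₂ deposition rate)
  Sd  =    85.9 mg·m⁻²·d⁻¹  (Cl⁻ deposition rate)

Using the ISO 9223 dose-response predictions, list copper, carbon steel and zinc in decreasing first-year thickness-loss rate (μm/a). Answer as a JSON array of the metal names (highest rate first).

copper: f(T) = -0.080·(T−10) [T>10 °C] = -1.3760
  sulphur-dioxide contribution → 0.05109 μm/a
  chloride contribution → 0.6536 μm/a
  total first-year rate 0.7046 μm/a
carbon steel: f(T) = -0.054·(T−10) [T>10 °C] = -0.9288
  sulphur-dioxide contribution → 12.38 μm/a
  chloride contribution → 21.14 μm/a
  total first-year rate 33.52 μm/a
zinc: f(T) = -0.071·(T−10) [T>10 °C] = -1.2212
  sulphur-dioxide contribution → 0.1601 μm/a
  chloride contribution → 3.205 μm/a
  total first-year rate 3.365 μm/a
Ordering by μm/a: carbon steel (33.5) > zinc (3.37) > copper (0.705)

["carbon steel", "zinc", "copper"]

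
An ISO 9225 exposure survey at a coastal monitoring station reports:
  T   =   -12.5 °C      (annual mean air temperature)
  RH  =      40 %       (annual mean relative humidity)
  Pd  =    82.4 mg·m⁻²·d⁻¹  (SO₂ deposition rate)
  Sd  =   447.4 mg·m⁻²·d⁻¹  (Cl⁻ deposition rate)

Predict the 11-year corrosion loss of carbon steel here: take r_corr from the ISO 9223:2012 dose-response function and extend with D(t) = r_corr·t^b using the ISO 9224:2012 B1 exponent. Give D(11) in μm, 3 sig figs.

D(11) = 40.4 μm

carbon steel: temperature factor f = +0.150·(-22.5) = -3.3750
  sulphur-dioxide contribution → 1.336 μm/a
  chloride contribution → 10.19 μm/a
  ⇒ r_corr(carbon steel) = 11.53 μm/a
Long-term exponent b (ISO 9224 Table 2, B1) = 0.523
  D(11) = 11.53 × 11^0.523 = 11.53 × 3.505 = 40.39 μm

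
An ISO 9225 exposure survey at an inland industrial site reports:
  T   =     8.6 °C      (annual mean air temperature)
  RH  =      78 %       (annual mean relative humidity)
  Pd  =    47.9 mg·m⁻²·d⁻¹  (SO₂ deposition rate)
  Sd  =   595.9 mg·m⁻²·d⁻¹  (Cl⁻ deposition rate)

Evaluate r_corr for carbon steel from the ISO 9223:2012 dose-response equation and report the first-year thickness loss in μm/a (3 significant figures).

carbon steel: T≤10 °C ⇒ hinge +0.150·(8.6−10) = -0.2100
  Pd branch = 1.77·Pd^0.52·e^(0.02·RH+f) = 51.06 μm/a
  Cl⁻ term: 0.102·595.9^0.62·exp(0.033·78+0.04·8.6) = 99.19
  sum: 51.06 + 99.19 → r_corr = 150.2 μm/a

r_corr = 150 μm/a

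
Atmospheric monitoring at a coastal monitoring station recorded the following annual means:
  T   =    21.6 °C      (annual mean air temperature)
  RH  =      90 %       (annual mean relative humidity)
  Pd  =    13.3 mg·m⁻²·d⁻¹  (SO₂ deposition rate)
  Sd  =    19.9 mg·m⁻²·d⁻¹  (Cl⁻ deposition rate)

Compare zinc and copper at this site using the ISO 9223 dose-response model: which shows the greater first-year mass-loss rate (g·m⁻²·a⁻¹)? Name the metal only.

copper

zinc: T>10 °C ⇒ hinge -0.071·(21.6−10) = -0.8236
  sulphur-dioxide contribution → 1.11 μm/a
  chloride contribution → 1.24 μm/a
  total first-year rate 2.35 μm/a
  mass loss = 2.35 μm/a × 7.14 g/cm³ = 16.78 g·m⁻²·a⁻¹
copper: temperature factor f = -0.080·(11.6) = -0.9280
  sulphur-dioxide contribution → 0.8309 μm/a
  chloride contribution → 1.691 μm/a
  ⇒ r_corr(copper) = 2.522 μm/a
  mass loss = 2.522 μm/a × 8.96 g/cm³ = 22.6 g·m⁻²·a⁻¹
Ordering by g·m⁻²·a⁻¹: copper (22.6) > zinc (16.8)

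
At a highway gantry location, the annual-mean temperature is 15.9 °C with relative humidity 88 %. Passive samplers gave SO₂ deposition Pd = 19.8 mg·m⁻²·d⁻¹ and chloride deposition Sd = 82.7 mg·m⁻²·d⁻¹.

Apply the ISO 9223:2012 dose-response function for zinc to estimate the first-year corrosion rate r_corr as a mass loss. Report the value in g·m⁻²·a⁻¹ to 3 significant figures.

zinc: f(T) = -0.071·(T−10) [T>10 °C] = -0.4189
  SO₂ term: 0.0129·19.8^0.44·exp(0.046·88-0.4189) = 1.808
  Sd branch = 0.0175·Sd^0.57·e^(0.008·RH+0.085·T) = 1.693 μm/a
  r_corr = 1.808 + 1.693 = 3.501 μm/a
Convert to mass loss: 3.501 μm/a × 7.14 g/cm³ = 25 g·m⁻²·a⁻¹

r_corr = 25.0 g·m⁻²·a⁻¹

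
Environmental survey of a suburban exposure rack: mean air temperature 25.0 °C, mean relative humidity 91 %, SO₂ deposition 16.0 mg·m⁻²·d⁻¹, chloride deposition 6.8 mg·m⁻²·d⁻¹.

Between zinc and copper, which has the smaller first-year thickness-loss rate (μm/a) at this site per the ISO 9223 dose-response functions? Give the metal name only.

zinc

zinc: f(T) = -0.071·(T−10) [T>10 °C] = -1.0650
  SO₂ term: 0.0129·16.0^0.44·exp(0.046·91-1.0650) = 0.9905
  Cl⁻ term: 0.0175·6.8^0.57·exp(0.008·91+0.085·25.0) = 0.9049
  sum: 0.9905 + 0.9049 → r_corr = 1.895 μm/a
copper: T>10 °C ⇒ hinge -0.080·(25.0−10) = -1.2000
  SO₂ term: 0.0053·16.0^0.26·exp(0.059·91-1.2000) = 0.7046
  Cl⁻ term: 0.01025·6.8^0.27·exp(0.036·91+0.049·25.0) = 1.55
  sum: 0.7046 + 1.55 → r_corr = 2.254 μm/a
Ordering by μm/a: copper (2.25) > zinc (1.9)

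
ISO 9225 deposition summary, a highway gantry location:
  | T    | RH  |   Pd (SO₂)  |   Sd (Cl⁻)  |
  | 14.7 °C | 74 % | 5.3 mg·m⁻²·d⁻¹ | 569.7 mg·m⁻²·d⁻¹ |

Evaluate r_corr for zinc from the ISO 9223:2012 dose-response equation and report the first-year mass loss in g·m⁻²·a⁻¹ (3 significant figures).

r_corr = 33.5 g·m⁻²·a⁻¹

zinc: T>10 °C ⇒ hinge -0.071·(14.7−10) = -0.3337
  sulphur-dioxide contribution → 0.579 μm/a
  chloride contribution → 4.107 μm/a
  ⇒ r_corr(zinc) = 4.686 μm/a
Convert to mass loss: 4.686 μm/a × 7.14 g/cm³ = 33.46 g·m⁻²·a⁻¹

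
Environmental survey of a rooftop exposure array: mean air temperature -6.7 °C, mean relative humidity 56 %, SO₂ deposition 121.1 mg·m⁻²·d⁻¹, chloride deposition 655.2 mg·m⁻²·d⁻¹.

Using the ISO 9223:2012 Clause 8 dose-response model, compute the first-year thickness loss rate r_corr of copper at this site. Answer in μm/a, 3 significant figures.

r_corr = 0.380 μm/a

copper: f(T) = +0.126·(T−10) [T≤10 °C] = -2.1042
  sulphur-dioxide contribution → 0.06123 μm/a
  chloride contribution → 0.3192 μm/a
  total first-year rate 0.3805 μm/a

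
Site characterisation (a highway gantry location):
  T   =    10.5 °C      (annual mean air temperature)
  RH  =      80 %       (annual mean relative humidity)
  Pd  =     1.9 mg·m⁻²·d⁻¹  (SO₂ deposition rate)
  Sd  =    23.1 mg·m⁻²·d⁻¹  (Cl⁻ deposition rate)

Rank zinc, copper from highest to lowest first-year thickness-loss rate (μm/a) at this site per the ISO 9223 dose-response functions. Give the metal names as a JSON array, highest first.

["copper", "zinc"]

zinc: temperature factor f = -0.071·(0.5) = -0.0355
  SO₂ term: 0.0129·1.9^0.44·exp(0.046·80-0.0355) = 0.6547
  Sd branch = 0.0175·Sd^0.57·e^(0.008·RH+0.085·T) = 0.4851 μm/a
  r_corr = 0.6547 + 0.4851 = 1.14 μm/a
copper: T>10 °C ⇒ hinge -0.080·(10.5−10) = -0.0400
  Pd branch = 0.0053·Pd^0.26·e^(0.059·RH+f) = 0.6749 μm/a
  Cl⁻ term: 0.01025·23.1^0.27·exp(0.036·80+0.049·10.5) = 0.713
  sum: 0.6749 + 0.713 → r_corr = 1.388 μm/a
Ordering by μm/a: copper (1.39) > zinc (1.14)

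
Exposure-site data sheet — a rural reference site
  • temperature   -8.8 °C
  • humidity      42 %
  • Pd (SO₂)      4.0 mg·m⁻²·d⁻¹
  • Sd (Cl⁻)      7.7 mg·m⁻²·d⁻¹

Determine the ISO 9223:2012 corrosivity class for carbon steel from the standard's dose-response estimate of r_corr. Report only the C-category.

C2

carbon steel: temperature factor f = +0.150·(-18.8) = -2.8200
  sulphur-dioxide contribution → 0.5025 μm/a
  chloride contribution → 1.017 μm/a
  total first-year rate 1.519 μm/a
1.52 μm/a falls in (1.3, 25] for carbon steel → category C2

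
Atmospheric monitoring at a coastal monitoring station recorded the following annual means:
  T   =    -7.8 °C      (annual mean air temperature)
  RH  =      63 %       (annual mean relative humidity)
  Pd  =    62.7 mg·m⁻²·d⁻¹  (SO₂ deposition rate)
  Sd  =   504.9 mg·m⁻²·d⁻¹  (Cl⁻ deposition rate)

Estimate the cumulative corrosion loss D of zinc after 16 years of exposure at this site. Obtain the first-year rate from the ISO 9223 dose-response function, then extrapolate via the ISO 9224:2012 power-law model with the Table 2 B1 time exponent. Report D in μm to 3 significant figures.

zinc: T≤10 °C ⇒ hinge +0.038·(-7.8−10) = -0.6764
  sulphur-dioxide contribution → 0.7349 μm/a
  chloride contribution → 0.5186 μm/a
  total first-year rate 1.253 μm/a
ISO 9224: D(t) = r_corr · t^b with b = 0.813 (zinc, B1)
  D(16) = 1.253 × 16^0.813 = 1.253 × 9.527 = 11.94 μm

D(16) = 11.9 μm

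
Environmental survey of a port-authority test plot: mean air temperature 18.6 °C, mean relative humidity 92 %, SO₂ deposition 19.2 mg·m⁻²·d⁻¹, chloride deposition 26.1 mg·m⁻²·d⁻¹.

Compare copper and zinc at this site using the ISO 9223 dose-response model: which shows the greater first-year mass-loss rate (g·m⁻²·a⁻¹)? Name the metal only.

copper

copper: T>10 °C ⇒ hinge -0.080·(18.6−10) = -0.6880
  SO₂ term: 0.0053·19.2^0.26·exp(0.059·92-0.6880) = 1.308
  Cl⁻ term: 0.01025·26.1^0.27·exp(0.036·92+0.049·18.6) = 1.688
  sum: 1.308 + 1.688 → r_corr = 2.996 μm/a
  mass loss = 2.996 μm/a × 8.96 g/cm³ = 26.84 g·m⁻²·a⁻¹
zinc: f(T) = -0.071·(T−10) [T>10 °C] = -0.6106
  SO₂ term: 0.0129·19.2^0.44·exp(0.046·92-0.6106) = 1.77
  Sd branch = 0.0175·Sd^0.57·e^(0.008·RH+0.085·T) = 1.14 μm/a
  sum: 1.77 + 1.14 → r_corr = 2.91 μm/a
  mass loss = 2.91 μm/a × 7.14 g/cm³ = 20.78 g·m⁻²·a⁻¹
Ordering by g·m⁻²·a⁻¹: copper (26.8) > zinc (20.8)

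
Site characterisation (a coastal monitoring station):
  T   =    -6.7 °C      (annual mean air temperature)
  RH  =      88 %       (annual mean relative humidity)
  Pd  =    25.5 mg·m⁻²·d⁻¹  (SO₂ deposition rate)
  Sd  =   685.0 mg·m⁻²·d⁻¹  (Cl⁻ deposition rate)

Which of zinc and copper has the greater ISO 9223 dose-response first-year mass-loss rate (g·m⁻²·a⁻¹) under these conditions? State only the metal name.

zinc: T≤10 °C ⇒ hinge +0.038·(-6.7−10) = -0.6346
  SO₂ term: 0.0129·25.5^0.44·exp(0.046·88-0.6346) = 1.629
  Cl⁻ term: 0.0175·685.0^0.57·exp(0.008·88+0.085·-6.7) = 0.8276
  sum: 1.629 + 0.8276 → r_corr = 2.456 μm/a
  mass loss = 2.456 μm/a × 7.14 g/cm³ = 17.54 g·m⁻²·a⁻¹
copper: f(T) = +0.126·(T−10) [T≤10 °C] = -2.1042
  SO₂ term: 0.0053·25.5^0.26·exp(0.059·88-2.1042) = 0.2698
  Sd branch = 0.01025·Sd^0.27·e^(0.036·RH+0.049·T) = 1.022 μm/a
  sum: 0.2698 + 1.022 → r_corr = 1.292 μm/a
  mass loss = 1.292 μm/a × 8.96 g/cm³ = 11.58 g·m⁻²·a⁻¹
Ordering by g·m⁻²·a⁻¹: zinc (17.5) > copper (11.6)

zinc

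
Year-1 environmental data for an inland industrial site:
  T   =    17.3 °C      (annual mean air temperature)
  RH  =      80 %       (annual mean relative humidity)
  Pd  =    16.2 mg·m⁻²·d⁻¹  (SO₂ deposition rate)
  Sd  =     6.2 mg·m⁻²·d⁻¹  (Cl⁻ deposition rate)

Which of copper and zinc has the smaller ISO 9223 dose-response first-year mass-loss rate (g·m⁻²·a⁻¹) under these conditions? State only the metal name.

copper: temperature factor f = -0.080·(7.3) = -0.5840
  Pd branch = 0.0053·Pd^0.26·e^(0.059·RH+f) = 0.6839 μm/a
  Cl⁻ term: 0.01025·6.2^0.27·exp(0.036·80+0.049·17.3) = 0.6976
  sum: 0.6839 + 0.6976 → r_corr = 1.381 μm/a
  mass loss = 1.381 μm/a × 8.96 g/cm³ = 12.38 g·m⁻²·a⁻¹
zinc: f(T) = -0.071·(T−10) [T>10 °C] = -0.5183
  SO₂ term: 0.0129·16.2^0.44·exp(0.046·80-0.5183) = 1.037
  Cl⁻ term: 0.0175·6.2^0.57·exp(0.008·80+0.085·17.3) = 0.4086
  sum: 1.037 + 0.4086 → r_corr = 1.446 μm/a
  mass loss = 1.446 μm/a × 7.14 g/cm³ = 10.32 g·m⁻²·a⁻¹
Ordering by g·m⁻²·a⁻¹: copper (12.4) > zinc (10.3)

zinc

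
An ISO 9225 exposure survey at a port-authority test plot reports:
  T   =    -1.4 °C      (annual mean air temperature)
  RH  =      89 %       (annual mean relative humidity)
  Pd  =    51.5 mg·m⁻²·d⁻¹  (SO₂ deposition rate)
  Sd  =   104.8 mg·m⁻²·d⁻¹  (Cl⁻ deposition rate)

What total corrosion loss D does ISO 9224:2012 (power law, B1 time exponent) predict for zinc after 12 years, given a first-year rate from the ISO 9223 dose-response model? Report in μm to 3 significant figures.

zinc: temperature factor f = +0.038·(-11.4) = -0.4332
  Pd branch = 0.0129·Pd^0.44·e^(0.046·RH+f) = 2.842 μm/a
  Sd branch = 0.0175·Sd^0.57·e^(0.008·RH+0.085·T) = 0.4489 μm/a
  r_corr = 2.842 + 0.4489 = 3.291 μm/a
Long-term exponent b (ISO 9224 Table 2, B1) = 0.813
  D(12) = 3.291 × 12^0.813 = 3.291 × 7.54 = 24.82 μm

D(12) = 24.8 μm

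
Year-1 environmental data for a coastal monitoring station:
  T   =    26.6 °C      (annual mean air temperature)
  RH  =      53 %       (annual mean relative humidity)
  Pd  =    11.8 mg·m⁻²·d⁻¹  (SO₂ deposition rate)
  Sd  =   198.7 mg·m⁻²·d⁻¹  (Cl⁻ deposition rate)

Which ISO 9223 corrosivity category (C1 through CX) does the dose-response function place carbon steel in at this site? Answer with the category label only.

carbon steel: temperature factor f = -0.054·(16.6) = -0.8964
  SO₂ term: 1.77·11.8^0.52·exp(0.02·53-0.8964) = 7.523
  Sd branch = 0.102·Sd^0.62·e^(0.033·RH+0.04·T) = 45.2 μm/a
  sum: 7.523 + 45.2 → r_corr = 52.72 μm/a
52.7 μm/a falls in (50, 80] for carbon steel → category C4

C4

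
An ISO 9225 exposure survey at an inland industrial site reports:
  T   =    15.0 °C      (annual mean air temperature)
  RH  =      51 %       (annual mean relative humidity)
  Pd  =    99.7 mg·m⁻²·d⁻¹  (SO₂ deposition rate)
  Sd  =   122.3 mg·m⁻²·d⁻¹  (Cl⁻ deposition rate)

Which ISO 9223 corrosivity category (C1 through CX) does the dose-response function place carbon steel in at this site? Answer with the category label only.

C4

carbon steel: f(T) = -0.054·(T−10) [T>10 °C] = -0.2700
  sulphur-dioxide contribution → 41.02 μm/a
  chloride contribution → 19.69 μm/a
  total first-year rate 60.71 μm/a
Category bounds: 50…80 μm/a bracket r_corr ⇒ C4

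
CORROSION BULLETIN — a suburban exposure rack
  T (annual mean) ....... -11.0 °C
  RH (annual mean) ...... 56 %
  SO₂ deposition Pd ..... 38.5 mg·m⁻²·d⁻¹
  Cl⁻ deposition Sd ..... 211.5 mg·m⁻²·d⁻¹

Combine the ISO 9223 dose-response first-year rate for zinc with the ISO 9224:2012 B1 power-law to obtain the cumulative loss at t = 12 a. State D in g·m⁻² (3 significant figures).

zinc: temperature factor f = +0.038·(-21.0) = -0.7980
  SO₂ term: 0.0129·38.5^0.44·exp(0.046·56-0.7980) = 0.3805
  Sd branch = 0.0175·Sd^0.57·e^(0.008·RH+0.085·T) = 0.2275 μm/a
  r_corr = 0.3805 + 0.2275 = 0.608 μm/a
ISO 9224: D(t) = r_corr · t^b with b = 0.813 (zinc, B1)
  D(12) = 0.608 × 12^0.813 = 0.608 × 7.54 = 4.584 μm
  Mass loss = 4.584 μm × 7.14 g/cm³ = 32.73 g·m⁻²

D(12) = 32.7 g·m⁻²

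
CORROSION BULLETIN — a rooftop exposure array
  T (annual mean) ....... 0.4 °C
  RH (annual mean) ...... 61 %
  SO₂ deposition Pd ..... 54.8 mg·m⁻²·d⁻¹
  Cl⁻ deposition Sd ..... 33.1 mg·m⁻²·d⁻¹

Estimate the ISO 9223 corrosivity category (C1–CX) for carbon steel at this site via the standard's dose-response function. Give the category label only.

carbon steel: T≤10 °C ⇒ hinge +0.150·(0.4−10) = -1.4400
  SO₂ term: 1.77·54.8^0.52·exp(0.02·61-1.4400) = 11.39
  Sd branch = 0.102·Sd^0.62·e^(0.033·RH+0.04·T) = 6.793 μm/a
  sum: 11.39 + 6.793 → r_corr = 18.19 μm/a
Category bounds: 1.3…25 μm/a bracket r_corr ⇒ C2

C2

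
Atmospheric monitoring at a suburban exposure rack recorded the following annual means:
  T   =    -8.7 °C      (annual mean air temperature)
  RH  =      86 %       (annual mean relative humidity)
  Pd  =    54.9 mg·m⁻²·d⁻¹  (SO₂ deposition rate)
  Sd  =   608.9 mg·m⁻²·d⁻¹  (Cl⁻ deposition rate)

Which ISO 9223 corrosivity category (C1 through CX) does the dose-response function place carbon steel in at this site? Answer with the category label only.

C4

carbon steel: T≤10 °C ⇒ hinge +0.150·(-8.7−10) = -2.8050
  SO₂ term: 1.77·54.9^0.52·exp(0.02·86-2.8050) = 4.801
  Cl⁻ term: 0.102·608.9^0.62·exp(0.033·86+0.04·-8.7) = 65.53
  r_corr = 4.801 + 65.53 = 70.33 μm/a
ISO 9223 Table 2 (carbon steel): 50 < 70.3 ≤ 80 μm/a ⇒ C4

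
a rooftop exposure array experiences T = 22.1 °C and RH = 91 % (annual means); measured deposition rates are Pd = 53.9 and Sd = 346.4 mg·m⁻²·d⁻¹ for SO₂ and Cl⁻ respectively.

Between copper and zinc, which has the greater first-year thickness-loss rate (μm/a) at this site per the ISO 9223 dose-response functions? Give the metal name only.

zinc

copper: f(T) = -0.080·(T−10) [T>10 °C] = -0.9680
  sulphur-dioxide contribution → 1.218 μm/a
  chloride contribution → 3.886 μm/a
  ⇒ r_corr(copper) = 5.104 μm/a
zinc: temperature factor f = -0.071·(12.1) = -0.8591
  sulphur-dioxide contribution → 2.077 μm/a
  chloride contribution → 6.646 μm/a
  total first-year rate 8.723 μm/a
Ordering by μm/a: zinc (8.72) > copper (5.1)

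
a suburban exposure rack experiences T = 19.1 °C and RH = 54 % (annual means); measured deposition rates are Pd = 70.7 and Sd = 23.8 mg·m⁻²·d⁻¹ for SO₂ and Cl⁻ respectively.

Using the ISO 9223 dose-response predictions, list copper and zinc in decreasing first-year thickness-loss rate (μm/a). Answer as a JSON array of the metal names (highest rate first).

copper: temperature factor f = -0.080·(9.1) = -0.7280
  sulphur-dioxide contribution → 0.1873 μm/a
  chloride contribution → 0.4297 μm/a
  ⇒ r_corr(copper) = 0.617 μm/a
zinc: f(T) = -0.071·(T−10) [T>10 °C] = -0.6461
  sulphur-dioxide contribution → 0.5279 μm/a
  chloride contribution → 0.8325 μm/a
  total first-year rate 1.36 μm/a
Ordering by μm/a: zinc (1.36) > copper (0.617)

["zinc", "copper"]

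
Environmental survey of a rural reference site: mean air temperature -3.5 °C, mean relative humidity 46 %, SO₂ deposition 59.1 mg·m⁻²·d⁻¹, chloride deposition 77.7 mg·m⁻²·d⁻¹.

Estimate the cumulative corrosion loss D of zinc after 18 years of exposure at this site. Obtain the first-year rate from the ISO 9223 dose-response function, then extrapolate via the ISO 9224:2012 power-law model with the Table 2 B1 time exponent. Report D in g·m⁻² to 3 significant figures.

D(18) = 45.7 g·m⁻²

zinc: T≤10 °C ⇒ hinge +0.038·(-3.5−10) = -0.5130
  SO₂ term: 0.0129·59.1^0.44·exp(0.046·46-0.5130) = 0.3857
  Cl⁻ term: 0.0175·77.7^0.57·exp(0.008·46+0.085·-3.5) = 0.2245
  r_corr = 0.3857 + 0.2245 = 0.6102 μm/a
ISO 9224: D(t) = r_corr · t^b with b = 0.813 (zinc, B1)
  D(18) = 0.6102 × 18^0.813 = 0.6102 × 10.48 = 6.397 μm
  Mass loss = 6.397 μm × 7.14 g/cm³ = 45.68 g·m⁻²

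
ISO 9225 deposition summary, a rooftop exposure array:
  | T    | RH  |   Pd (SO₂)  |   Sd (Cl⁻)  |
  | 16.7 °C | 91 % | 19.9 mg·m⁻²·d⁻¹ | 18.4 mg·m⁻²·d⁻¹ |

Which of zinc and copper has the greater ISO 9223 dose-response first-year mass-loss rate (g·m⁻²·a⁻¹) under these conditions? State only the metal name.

zinc: T>10 °C ⇒ hinge -0.071·(16.7−10) = -0.4757
  sulphur-dioxide contribution → 1.965 μm/a
  chloride contribution → 0.7882 μm/a
  ⇒ r_corr(zinc) = 2.754 μm/a
  mass loss = 2.754 μm/a × 7.14 g/cm³ = 19.66 g·m⁻²·a⁻¹
copper: temperature factor f = -0.080·(6.7) = -0.5360
  sulphur-dioxide contribution → 1.449 μm/a
  chloride contribution → 1.35 μm/a
  total first-year rate 2.799 μm/a
  mass loss = 2.799 μm/a × 8.96 g/cm³ = 25.08 g·m⁻²·a⁻¹
Ordering by g·m⁻²·a⁻¹: copper (25.1) > zinc (19.7)

copper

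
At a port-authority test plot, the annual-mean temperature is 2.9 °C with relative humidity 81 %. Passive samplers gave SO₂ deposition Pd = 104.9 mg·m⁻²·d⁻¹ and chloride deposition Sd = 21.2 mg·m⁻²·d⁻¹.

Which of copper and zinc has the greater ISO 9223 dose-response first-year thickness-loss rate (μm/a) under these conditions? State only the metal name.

zinc

copper: T≤10 °C ⇒ hinge +0.126·(2.9−10) = -0.8946
  Pd branch = 0.0053·Pd^0.26·e^(0.059·RH+f) = 0.8643 μm/a
  Cl⁻ term: 0.01025·21.2^0.27·exp(0.036·81+0.049·2.9) = 0.4977
  r_corr = 0.8643 + 0.4977 = 1.362 μm/a
zinc: f(T) = +0.038·(T−10) [T≤10 °C] = -0.2698
  Pd branch = 0.0129·Pd^0.44·e^(0.046·RH+f) = 3.168 μm/a
  Sd branch = 0.0175·Sd^0.57·e^(0.008·RH+0.085·T) = 0.2441 μm/a
  r_corr = 3.168 + 0.2441 = 3.412 μm/a
Ordering by μm/a: zinc (3.41) > copper (1.36)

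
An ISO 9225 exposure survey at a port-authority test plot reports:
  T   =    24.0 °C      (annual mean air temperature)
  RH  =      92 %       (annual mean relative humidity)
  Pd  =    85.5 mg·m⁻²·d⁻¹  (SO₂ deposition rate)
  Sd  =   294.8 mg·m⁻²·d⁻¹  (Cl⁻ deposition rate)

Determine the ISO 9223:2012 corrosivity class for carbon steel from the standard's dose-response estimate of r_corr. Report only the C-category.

CX

carbon steel: temperature factor f = -0.054·(14.0) = -0.7560
  SO₂ term: 1.77·85.5^0.52·exp(0.02·92-0.7560) = 52.89
  Cl⁻ term: 0.102·294.8^0.62·exp(0.033·92+0.04·24.0) = 188.4
  sum: 52.89 + 188.4 → r_corr = 241.3 μm/a
241 μm/a falls in (200, 700] for carbon steel → category CX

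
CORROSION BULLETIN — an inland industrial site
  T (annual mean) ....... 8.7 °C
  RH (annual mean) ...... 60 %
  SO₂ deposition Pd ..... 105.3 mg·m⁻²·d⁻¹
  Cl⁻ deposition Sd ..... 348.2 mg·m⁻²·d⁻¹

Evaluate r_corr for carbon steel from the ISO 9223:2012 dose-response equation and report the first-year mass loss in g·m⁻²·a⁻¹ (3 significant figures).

carbon steel: temperature factor f = +0.150·(-1.3) = -0.1950
  sulphur-dioxide contribution → 54.46 μm/a
  chloride contribution → 39.41 μm/a
  total first-year rate 93.87 μm/a
Convert to mass loss: 93.87 μm/a × 7.85 g/cm³ = 736.9 g·m⁻²·a⁻¹

r_corr = 737 g·m⁻²·a⁻¹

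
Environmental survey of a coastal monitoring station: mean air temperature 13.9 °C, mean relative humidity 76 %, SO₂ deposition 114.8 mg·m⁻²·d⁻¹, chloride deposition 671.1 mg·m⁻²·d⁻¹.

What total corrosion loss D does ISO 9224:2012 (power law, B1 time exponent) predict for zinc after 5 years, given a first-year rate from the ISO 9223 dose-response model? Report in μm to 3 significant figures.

zinc: T>10 °C ⇒ hinge -0.071·(13.9−10) = -0.2769
  sulphur-dioxide contribution → 2.6 μm/a
  chloride contribution → 4.28 μm/a
  ⇒ r_corr(zinc) = 6.88 μm/a
Power-law: D(5) = r_corr · 5^0.813
  D(5) = 6.88 × 5^0.813 = 6.88 × 3.701 = 25.46 μm

D(5) = 25.5 μm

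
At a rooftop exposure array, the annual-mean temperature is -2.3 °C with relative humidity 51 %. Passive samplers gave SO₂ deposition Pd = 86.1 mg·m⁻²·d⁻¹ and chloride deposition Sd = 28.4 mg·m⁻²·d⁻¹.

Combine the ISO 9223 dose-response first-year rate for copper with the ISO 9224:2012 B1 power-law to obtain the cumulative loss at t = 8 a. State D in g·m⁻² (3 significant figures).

copper: temperature factor f = +0.126·(-12.3) = -1.5498
  sulphur-dioxide contribution → 0.07263 μm/a
  chloride contribution → 0.1418 μm/a
  total first-year rate 0.2144 μm/a
Power-law: D(8) = r_corr · 8^0.667
  D(8) = 0.2144 × 8^0.667 = 0.2144 × 4.003 = 0.8581 μm
  Mass loss = 0.8581 μm × 8.96 g/cm³ = 7.689 g·m⁻²

D(8) = 7.69 g·m⁻²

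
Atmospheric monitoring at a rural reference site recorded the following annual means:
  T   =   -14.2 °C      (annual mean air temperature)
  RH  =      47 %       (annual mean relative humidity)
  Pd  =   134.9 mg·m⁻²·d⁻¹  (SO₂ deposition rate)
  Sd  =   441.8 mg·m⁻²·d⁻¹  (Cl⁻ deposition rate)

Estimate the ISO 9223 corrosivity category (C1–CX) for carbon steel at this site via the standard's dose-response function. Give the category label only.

carbon steel: f(T) = +0.150·(T−10) [T≤10 °C] = -3.6300
  SO₂ term: 1.77·134.9^0.52·exp(0.02·47-3.6300) = 1.539
  Sd branch = 0.102·Sd^0.62·e^(0.033·RH+0.04·T) = 11.9 μm/a
  r_corr = 1.539 + 11.9 = 13.44 μm/a
Category bounds: 1.3…25 μm/a bracket r_corr ⇒ C2

C2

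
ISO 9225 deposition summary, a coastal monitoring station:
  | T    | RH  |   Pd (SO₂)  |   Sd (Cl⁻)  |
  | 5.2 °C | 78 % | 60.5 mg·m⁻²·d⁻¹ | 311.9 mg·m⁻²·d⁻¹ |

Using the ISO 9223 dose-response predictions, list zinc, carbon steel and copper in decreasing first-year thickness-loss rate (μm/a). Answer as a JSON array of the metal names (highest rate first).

["carbon steel", "zinc", "copper"]

zinc: T≤10 °C ⇒ hinge +0.038·(5.2−10) = -0.1824
  Pd branch = 0.0129·Pd^0.44·e^(0.046·RH+f) = 2.364 μm/a
  Cl⁻ term: 0.0175·311.9^0.57·exp(0.008·78+0.085·5.2) = 1.341
  sum: 2.364 + 1.341 → r_corr = 3.705 μm/a
carbon steel: temperature factor f = +0.150·(-4.8) = -0.7200
  Pd branch = 1.77·Pd^0.52·e^(0.02·RH+f) = 34.62 μm/a
  Cl⁻ term: 0.102·311.9^0.62·exp(0.033·78+0.04·5.2) = 57.96
  sum: 34.62 + 57.96 → r_corr = 92.57 μm/a
copper: temperature factor f = +0.126·(-4.8) = -0.6048
  Pd branch = 0.0053·Pd^0.26·e^(0.059·RH+f) = 0.8385 μm/a
  Cl⁻ term: 0.01025·311.9^0.27·exp(0.036·78+0.049·5.2) = 1.033
  r_corr = 0.8385 + 1.033 = 1.872 μm/a
Ordering by μm/a: carbon steel (92.6) > zinc (3.71) > copper (1.87)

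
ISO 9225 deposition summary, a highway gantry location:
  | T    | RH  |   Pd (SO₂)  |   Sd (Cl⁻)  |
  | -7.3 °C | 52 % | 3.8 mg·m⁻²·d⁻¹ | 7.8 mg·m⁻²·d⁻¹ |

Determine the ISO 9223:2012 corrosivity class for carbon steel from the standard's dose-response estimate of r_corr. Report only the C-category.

carbon steel: temperature factor f = +0.150·(-17.3) = -2.5950
  sulphur-dioxide contribution → 0.7484 μm/a
  chloride contribution → 1.514 μm/a
  total first-year rate 2.262 μm/a
Category bounds: 1.3…25 μm/a bracket r_corr ⇒ C2

C2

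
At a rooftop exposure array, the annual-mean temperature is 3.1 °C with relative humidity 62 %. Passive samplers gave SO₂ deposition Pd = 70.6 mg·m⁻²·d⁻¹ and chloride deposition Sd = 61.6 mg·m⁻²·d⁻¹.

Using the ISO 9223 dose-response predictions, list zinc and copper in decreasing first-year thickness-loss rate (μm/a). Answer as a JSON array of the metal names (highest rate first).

zinc: temperature factor f = +0.038·(-6.9) = -0.2622
  SO₂ term: 0.0129·70.6^0.44·exp(0.046·62-0.2622) = 1.119
  Sd branch = 0.0175·Sd^0.57·e^(0.008·RH+0.085·T) = 0.3917 μm/a
  r_corr = 1.119 + 0.3917 = 1.511 μm/a
copper: T≤10 °C ⇒ hinge +0.126·(3.1−10) = -0.8694
  SO₂ term: 0.0053·70.6^0.26·exp(0.059·62-0.8694) = 0.2606
  Sd branch = 0.01025·Sd^0.27·e^(0.036·RH+0.049·T) = 0.3382 μm/a
  sum: 0.2606 + 0.3382 → r_corr = 0.5989 μm/a
Ordering by μm/a: zinc (1.51) > copper (0.599)

["zinc", "copper"]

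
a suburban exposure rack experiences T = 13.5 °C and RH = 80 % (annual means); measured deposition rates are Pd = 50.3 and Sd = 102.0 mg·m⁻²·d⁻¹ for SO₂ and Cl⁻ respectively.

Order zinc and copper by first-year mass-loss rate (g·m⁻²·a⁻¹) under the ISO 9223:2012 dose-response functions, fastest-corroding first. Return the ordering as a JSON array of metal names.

["zinc", "copper"]

zinc: temperature factor f = -0.071·(3.5) = -0.2485
  sulphur-dioxide contribution → 2.236 μm/a
  chloride contribution → 1.46 μm/a
  ⇒ r_corr(zinc) = 3.696 μm/a
  mass loss = 3.696 μm/a × 7.14 g/cm³ = 26.39 g·m⁻²·a⁻¹
copper: f(T) = -0.080·(T−10) [T>10 °C] = -0.2800
  sulphur-dioxide contribution → 1.244 μm/a
  chloride contribution → 1.233 μm/a
  ⇒ r_corr(copper) = 2.478 μm/a
  mass loss = 2.478 μm/a × 8.96 g/cm³ = 22.2 g·m⁻²·a⁻¹
Ordering by g·m⁻²·a⁻¹: zinc (26.4) > copper (22.2)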